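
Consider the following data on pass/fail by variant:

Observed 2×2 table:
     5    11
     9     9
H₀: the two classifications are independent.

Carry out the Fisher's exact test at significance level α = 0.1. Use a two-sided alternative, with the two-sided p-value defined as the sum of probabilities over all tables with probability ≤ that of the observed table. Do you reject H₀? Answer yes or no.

Margins: r₁=16, r₂=18, c₁=14, c₂=20, n=34
p_obs = C(16,5)·C(18,9)/C(34,14); sum pmf over tables with pmf ≤ p_obs
p-value (two-sided) = 0.31507
At α=0.1: p ≥ α → fail to reject H₀

reject H₀: no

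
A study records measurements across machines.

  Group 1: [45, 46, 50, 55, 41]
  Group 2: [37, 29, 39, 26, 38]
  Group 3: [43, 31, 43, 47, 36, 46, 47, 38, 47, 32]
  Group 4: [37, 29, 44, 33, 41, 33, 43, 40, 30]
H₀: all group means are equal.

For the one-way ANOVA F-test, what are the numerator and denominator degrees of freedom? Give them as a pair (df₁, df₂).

k = 4 groups, N = 29 total
df = (k−1, N−k) = (4−1, 29−4) = (3, 25)

degrees of freedom = [3, 25]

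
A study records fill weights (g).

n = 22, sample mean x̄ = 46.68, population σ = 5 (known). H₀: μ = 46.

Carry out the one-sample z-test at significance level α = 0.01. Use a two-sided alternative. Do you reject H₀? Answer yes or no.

reject H₀: no

SE = σ/√n = 5/√22 = 1.0660
z = (x̄−μ₀)/SE = (46.68−46)/1.0660 = 0.6379
p-value (two-sided) = 0.52354
At α=0.01: p ≥ α → fail to reject H₀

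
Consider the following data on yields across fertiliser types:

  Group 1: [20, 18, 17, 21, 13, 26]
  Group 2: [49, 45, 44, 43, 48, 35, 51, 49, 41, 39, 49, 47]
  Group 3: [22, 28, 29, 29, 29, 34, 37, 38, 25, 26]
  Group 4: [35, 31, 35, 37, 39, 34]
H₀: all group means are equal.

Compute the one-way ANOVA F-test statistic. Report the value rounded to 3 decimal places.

test statistic = 47.363

Group means [19.17, 45.00, 29.70, 35.17], grand mean 34.206
SSB = Σnᵢ(x̄ᵢ−x̄)² = 2963.792; SSW = ΣΣ(x−x̄ᵢ)² = 625.767
MSB = 2963.792/3 = 987.9307; MSW = 625.767/30 = 20.8589
F = MSB/MSW = 47.3626
df = (3, 30)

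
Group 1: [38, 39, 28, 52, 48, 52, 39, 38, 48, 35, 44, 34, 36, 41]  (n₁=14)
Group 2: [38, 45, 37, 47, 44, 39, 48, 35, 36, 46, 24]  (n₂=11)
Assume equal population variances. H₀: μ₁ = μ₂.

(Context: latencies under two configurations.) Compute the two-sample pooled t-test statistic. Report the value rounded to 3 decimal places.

x̄₁=40.857, s₁=7.091, n₁=14
x̄₂=39.909, s₂=7.077, n₂=11
s_p² = [13·7.091² + 10·7.077²]/23 = 50.2010
SE = √(s_p²·(1/14+1/11)) = 2.8547
t = (40.857−39.909)/2.8547 = 0.3321
df = 23

test statistic = 0.332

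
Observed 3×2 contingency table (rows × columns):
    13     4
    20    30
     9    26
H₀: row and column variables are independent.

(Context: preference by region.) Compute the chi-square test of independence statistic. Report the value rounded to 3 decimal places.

Row totals [17, 50, 35], col totals [42, 60], n=102
χ² = (13−7.00)²/7.00 + (4−10.00)²/10.00 + (20−20.59)²/20.59 + (30−29.41)²/29.41 + (9−14.41)²/14.41 + (26−20.59)²/20.59 = 12.2261
df = 2

test statistic = 12.226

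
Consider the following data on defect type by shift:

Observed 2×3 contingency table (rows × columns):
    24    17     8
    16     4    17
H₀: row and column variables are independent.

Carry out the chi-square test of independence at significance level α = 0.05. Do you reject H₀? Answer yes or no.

Row totals [49, 37], col totals [40, 21, 25], n=86
χ² = (24−22.79)²/22.79 + (17−11.97)²/11.97 + (8−14.24)²/14.24 + (16−17.21)²/17.21 + (4−9.03)²/9.03 + (17−10.76)²/10.76 = 11.4359
df = 2
p-value (upper-tail) = 0.00329
At α=0.05: p < α → reject H₀

reject H₀: yes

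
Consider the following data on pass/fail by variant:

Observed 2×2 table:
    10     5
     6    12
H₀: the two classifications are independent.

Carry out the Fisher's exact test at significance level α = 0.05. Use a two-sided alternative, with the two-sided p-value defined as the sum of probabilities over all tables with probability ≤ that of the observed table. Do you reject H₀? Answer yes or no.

Margins: r₁=15, r₂=18, c₁=16, c₂=17, n=33
p_obs = C(15,10)·C(18,6)/C(33,16); sum pmf over tables with pmf ≤ p_obs
p-value (two-sided) = 0.08441
At α=0.05: p ≥ α → fail to reject H₀

reject H₀: no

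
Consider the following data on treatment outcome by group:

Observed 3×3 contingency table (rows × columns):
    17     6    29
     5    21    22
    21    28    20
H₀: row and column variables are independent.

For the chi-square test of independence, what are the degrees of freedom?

df = (r−1)(c−1) = (3−1)·(3−1) = 4

degrees of freedom = 4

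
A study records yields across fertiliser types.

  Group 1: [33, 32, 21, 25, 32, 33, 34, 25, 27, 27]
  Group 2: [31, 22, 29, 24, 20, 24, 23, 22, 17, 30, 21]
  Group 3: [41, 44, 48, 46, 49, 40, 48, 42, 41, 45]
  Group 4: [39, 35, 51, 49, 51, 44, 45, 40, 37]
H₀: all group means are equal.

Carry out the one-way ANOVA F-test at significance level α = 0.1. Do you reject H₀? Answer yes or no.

reject H₀: yes

Group means [28.90, 23.91, 44.40, 43.44], grand mean 34.675
SSB = Σnᵢ(x̄ᵢ−x̄)² = 3246.344; SSW = ΣΣ(x−x̄ᵢ)² = 762.431
MSB = 3246.344/3 = 1082.1146; MSW = 762.431/36 = 21.1786
F = MSB/MSW = 51.0946
df = (3, 36)
p-value (upper-tail) = 0.00000
At α=0.1: p < α → reject H₀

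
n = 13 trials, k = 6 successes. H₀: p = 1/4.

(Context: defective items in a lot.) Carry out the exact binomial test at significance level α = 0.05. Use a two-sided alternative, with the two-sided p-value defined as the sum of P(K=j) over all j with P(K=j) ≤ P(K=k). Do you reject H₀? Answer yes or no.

Exact binomial: n=13, k=6, p₀=1/4=0.2500
P(X=j) = C(n,j)·p₀^j·(1−p₀)^(n−j); p = Σ P(X=j) over j with P(X=j) ≤ P(X=6)
p-value (two-sided) = 0.10397
At α=0.05: p ≥ α → fail to reject H₀

reject H₀: no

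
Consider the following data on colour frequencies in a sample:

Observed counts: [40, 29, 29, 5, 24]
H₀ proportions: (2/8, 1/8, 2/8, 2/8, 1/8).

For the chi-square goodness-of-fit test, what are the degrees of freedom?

degrees of freedom = 4

df = k − 1 = 5 − 1 = 4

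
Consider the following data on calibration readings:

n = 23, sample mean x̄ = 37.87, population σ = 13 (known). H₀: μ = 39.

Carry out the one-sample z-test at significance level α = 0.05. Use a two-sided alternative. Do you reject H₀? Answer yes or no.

SE = σ/√n = 13/√23 = 2.7107
z = (x̄−μ₀)/SE = (37.87−39)/2.7107 = -0.4169
p-value (two-sided) = 0.67677
At α=0.05: p ≥ α → fail to reject H₀

reject H₀: no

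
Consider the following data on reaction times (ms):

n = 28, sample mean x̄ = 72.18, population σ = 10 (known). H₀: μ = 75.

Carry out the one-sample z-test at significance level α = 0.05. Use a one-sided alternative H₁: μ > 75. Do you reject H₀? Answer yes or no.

reject H₀: no

SE = σ/√n = 10/√28 = 1.8898
z = (x̄−μ₀)/SE = (72.18−75)/1.8898 = -1.4922
p-value (one-sided, H₁ greater) = 0.93218
At α=0.05: p ≥ α → fail to reject H₀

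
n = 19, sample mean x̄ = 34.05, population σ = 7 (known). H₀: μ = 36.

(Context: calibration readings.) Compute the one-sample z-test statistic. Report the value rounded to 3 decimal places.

test statistic = -1.214

SE = σ/√n = 7/√19 = 1.6059
z = (x̄−μ₀)/SE = (34.05−36)/1.6059 = -1.2143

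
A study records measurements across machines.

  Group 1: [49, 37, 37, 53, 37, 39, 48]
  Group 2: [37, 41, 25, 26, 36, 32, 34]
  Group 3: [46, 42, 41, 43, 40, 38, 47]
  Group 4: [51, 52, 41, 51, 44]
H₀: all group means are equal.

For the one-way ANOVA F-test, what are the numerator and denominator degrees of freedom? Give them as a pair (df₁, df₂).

k = 4 groups, N = 26 total
df = (k−1, N−k) = (4−1, 26−4) = (3, 22)

degrees of freedom = [3, 22]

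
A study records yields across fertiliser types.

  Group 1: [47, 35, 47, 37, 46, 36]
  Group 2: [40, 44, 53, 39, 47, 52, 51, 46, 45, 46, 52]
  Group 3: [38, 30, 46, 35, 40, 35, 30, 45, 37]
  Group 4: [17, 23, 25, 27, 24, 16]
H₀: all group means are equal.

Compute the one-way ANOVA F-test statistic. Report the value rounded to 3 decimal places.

test statistic = 30.032

Group means [41.33, 46.82, 37.33, 22.00], grand mean 38.469
SSB = Σnᵢ(x̄ᵢ−x̄)² = 2454.999; SSW = ΣΣ(x−x̄ᵢ)² = 762.970
MSB = 2454.999/3 = 818.3330; MSW = 762.970/28 = 27.2489
F = MSB/MSW = 30.0318
df = (3, 28)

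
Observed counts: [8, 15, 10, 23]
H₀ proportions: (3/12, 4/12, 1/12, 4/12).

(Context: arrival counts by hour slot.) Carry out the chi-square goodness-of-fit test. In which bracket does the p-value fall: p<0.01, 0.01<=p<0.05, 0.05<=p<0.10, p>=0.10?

n = 56; E_i = n·p_i = [14.00, 18.67, 4.67, 18.67]
χ² = (8−14.00)²/14.00 + (15−18.67)²/18.67 + (10−4.67)²/4.67 + (23−18.67)²/18.67 = 10.3929
df = 3
p-value (upper-tail) = 0.01551
→ bracket: 0.01<=p<0.05

p-value bracket: 0.01<=p<0.05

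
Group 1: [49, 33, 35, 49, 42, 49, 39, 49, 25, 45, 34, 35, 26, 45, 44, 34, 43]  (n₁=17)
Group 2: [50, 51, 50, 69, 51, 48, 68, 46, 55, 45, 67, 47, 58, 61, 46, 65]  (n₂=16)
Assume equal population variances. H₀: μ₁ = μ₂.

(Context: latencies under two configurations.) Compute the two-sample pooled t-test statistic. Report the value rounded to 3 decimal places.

test statistic = -5.242

x̄₁=39.765, s₁=7.886, n₁=17
x̄₂=54.812, s₂=8.604, n₂=16
s_p² = [16·7.886² + 15·8.604²]/31 = 67.9192
SE = √(s_p²·(1/17+1/16)) = 2.8706
t = (39.765−54.812)/2.8706 = -5.2421
df = 31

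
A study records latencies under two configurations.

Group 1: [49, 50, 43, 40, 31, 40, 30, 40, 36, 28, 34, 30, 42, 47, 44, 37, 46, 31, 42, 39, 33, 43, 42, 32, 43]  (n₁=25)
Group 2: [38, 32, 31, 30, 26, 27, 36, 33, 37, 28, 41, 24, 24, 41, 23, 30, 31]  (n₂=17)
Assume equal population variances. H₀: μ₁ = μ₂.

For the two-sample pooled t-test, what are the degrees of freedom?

df = n₁ + n₂ − 2 = 25 + 17 − 2 = 40

degrees of freedom = 40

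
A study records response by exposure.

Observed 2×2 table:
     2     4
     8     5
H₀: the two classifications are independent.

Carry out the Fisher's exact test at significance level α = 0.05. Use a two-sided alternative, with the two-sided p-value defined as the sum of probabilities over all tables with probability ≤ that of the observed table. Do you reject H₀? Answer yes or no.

reject H₀: no

Margins: r₁=6, r₂=13, c₁=10, c₂=9, n=19
p_obs = C(6,2)·C(13,8)/C(19,10); sum pmf over tables with pmf ≤ p_obs
p-value (two-sided) = 0.34985
At α=0.05: p ≥ α → fail to reject H₀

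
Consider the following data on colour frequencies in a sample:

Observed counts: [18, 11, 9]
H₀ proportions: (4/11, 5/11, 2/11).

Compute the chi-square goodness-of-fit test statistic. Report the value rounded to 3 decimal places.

test statistic = 4.176

n = 38; E_i = n·p_i = [13.82, 17.27, 6.91]
χ² = (18−13.82)²/13.82 + (11−17.27)²/17.27 + (9−6.91)²/6.91 = 4.1763
df = 2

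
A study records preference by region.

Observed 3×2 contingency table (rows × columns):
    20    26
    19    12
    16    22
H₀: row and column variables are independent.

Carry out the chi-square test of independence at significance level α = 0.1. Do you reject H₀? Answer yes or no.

reject H₀: no

Row totals [46, 31, 38], col totals [55, 60], n=115
χ² = (20−22.00)²/22.00 + (26−24.00)²/24.00 + (19−14.83)²/14.83 + (12−16.17)²/16.17 + (16−18.17)²/18.17 + (22−19.83)²/19.83 = 3.0991
df = 2
p-value (upper-tail) = 0.21234
At α=0.1: p ≥ α → fail to reject H₀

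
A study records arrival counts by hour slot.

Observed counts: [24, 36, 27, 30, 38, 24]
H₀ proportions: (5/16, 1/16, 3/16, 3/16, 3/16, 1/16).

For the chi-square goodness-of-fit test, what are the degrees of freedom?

degrees of freedom = 5

df = k − 1 = 6 − 1 = 5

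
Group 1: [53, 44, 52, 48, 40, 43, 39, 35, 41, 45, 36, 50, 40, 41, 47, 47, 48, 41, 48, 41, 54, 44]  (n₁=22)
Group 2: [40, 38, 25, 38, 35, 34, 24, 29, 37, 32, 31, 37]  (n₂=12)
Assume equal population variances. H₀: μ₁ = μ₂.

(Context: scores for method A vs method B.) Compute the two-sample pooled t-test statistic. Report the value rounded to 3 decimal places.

test statistic = 5.872

x̄₁=44.409, s₁=5.270, n₁=22
x̄₂=33.333, s₂=5.228, n₂=12
s_p² = [21·5.270² + 11·5.228²]/32 = 27.6245
SE = √(s_p²·(1/22+1/12)) = 1.8862
t = (44.409−33.333)/1.8862 = 5.8720
df = 32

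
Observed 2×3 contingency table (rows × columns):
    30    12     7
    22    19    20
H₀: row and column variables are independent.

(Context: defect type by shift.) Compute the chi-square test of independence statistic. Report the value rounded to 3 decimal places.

test statistic = 7.855

Row totals [49, 61], col totals [52, 31, 27], n=110
χ² = (30−23.16)²/23.16 + (12−13.81)²/13.81 + (7−12.03)²/12.03 + (22−28.84)²/28.84 + (19−17.19)²/17.19 + (20−14.97)²/14.97 = 7.8551
df = 2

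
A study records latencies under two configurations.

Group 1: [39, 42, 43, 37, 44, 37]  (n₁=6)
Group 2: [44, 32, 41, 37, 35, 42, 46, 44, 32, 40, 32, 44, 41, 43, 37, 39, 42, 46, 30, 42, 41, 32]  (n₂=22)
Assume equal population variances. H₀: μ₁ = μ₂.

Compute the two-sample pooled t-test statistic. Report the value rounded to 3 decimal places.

test statistic = 0.531

x̄₁=40.333, s₁=3.077, n₁=6
x̄₂=39.182, s₂=5.020, n₂=22
s_p² = [5·3.077² + 21·5.020²]/26 = 22.1772
SE = √(s_p²·(1/6+1/22)) = 2.1689
t = (40.333−39.182)/2.1689 = 0.5309
df = 26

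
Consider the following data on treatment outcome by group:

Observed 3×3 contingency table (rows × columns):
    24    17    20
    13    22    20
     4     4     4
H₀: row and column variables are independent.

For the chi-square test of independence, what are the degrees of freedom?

df = (r−1)(c−1) = (3−1)·(3−1) = 4

degrees of freedom = 4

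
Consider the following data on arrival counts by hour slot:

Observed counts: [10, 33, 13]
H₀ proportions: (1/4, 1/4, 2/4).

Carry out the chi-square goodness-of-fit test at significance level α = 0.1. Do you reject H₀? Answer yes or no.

reject H₀: yes

n = 56; E_i = n·p_i = [14.00, 14.00, 28.00]
χ² = (10−14.00)²/14.00 + (33−14.00)²/14.00 + (13−28.00)²/28.00 = 34.9643
df = 2
p-value (upper-tail) = 0.00000
At α=0.1: p < α → reject H₀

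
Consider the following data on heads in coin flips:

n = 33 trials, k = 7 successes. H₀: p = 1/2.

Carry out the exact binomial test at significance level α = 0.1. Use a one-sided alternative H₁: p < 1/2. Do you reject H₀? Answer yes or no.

reject H₀: yes

Exact binomial: n=33, k=7, p₀=1/2=0.5000
P(X≤7) from Σ C(n,i)·p₀^i·(1−p₀)^(n−i)
p-value (one-sided, H₁ less) = 0.00066
At α=0.1: p < α → reject H₀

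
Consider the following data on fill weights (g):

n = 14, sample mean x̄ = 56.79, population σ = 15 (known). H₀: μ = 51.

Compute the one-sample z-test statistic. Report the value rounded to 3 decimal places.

test statistic = 1.444

SE = σ/√n = 15/√14 = 4.0089
z = (x̄−μ₀)/SE = (56.79−51)/4.0089 = 1.4443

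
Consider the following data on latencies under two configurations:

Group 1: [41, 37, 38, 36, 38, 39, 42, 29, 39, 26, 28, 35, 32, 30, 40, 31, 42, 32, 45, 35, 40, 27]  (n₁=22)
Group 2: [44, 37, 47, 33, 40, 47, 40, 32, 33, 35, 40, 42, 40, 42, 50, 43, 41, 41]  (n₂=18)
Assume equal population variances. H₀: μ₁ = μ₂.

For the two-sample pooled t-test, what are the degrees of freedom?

degrees of freedom = 38

df = n₁ + n₂ − 2 = 22 + 18 − 2 = 38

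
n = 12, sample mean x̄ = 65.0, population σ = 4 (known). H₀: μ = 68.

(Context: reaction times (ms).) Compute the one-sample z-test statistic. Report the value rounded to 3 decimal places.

SE = σ/√n = 4/√12 = 1.1547
z = (x̄−μ₀)/SE = (65.0−68)/1.1547 = -2.5981

test statistic = -2.598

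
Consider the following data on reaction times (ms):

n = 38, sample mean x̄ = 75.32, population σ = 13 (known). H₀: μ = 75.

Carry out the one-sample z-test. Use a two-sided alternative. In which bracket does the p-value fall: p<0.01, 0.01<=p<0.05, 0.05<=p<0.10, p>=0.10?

p-value bracket: p>=0.10

SE = σ/√n = 13/√38 = 2.1089
z = (x̄−μ₀)/SE = (75.32−75)/2.1089 = 0.1517
p-value (two-sided) = 0.87939
→ bracket: p>=0.10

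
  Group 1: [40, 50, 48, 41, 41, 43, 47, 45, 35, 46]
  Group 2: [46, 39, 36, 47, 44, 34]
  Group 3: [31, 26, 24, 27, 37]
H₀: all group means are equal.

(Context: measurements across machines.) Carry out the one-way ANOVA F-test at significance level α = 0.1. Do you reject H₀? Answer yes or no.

reject H₀: yes

Group means [43.60, 41.00, 29.00], grand mean 39.381
SSB = Σnᵢ(x̄ᵢ−x̄)² = 732.552; SSW = ΣΣ(x−x̄ᵢ)² = 434.400
MSB = 732.552/2 = 366.2762; MSW = 434.400/18 = 24.1333
F = MSB/MSW = 15.1772
df = (2, 18)
p-value (upper-tail) = 0.00014
At α=0.1: p < α → reject H₀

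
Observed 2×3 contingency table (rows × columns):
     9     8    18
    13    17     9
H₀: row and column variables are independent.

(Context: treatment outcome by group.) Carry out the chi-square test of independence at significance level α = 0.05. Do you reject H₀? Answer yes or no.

reject H₀: yes

Row totals [35, 39], col totals [22, 25, 27], n=74
χ² = (9−10.41)²/10.41 + (8−11.82)²/11.82 + (18−12.77)²/12.77 + (13−11.59)²/11.59 + (17−13.18)²/13.18 + (9−14.23)²/14.23 = 6.7708
df = 2
p-value (upper-tail) = 0.03386
At α=0.05: p < α → reject H₀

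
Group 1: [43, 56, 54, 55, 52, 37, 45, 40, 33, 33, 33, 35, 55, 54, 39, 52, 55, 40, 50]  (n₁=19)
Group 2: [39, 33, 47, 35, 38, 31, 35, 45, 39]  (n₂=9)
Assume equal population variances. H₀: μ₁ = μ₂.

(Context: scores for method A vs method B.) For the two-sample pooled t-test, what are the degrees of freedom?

degrees of freedom = 26

df = n₁ + n₂ − 2 = 19 + 9 − 2 = 26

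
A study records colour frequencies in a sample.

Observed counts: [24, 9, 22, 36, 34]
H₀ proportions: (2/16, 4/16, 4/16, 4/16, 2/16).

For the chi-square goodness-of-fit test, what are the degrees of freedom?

degrees of freedom = 4

df = k − 1 = 5 − 1 = 4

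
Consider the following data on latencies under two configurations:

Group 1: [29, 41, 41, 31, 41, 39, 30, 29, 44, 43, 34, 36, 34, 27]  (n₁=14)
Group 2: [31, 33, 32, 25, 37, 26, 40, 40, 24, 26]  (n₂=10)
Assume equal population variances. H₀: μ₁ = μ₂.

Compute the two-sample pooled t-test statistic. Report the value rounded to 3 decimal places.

x̄₁=35.643, s₁=5.839, n₁=14
x̄₂=31.400, s₂=6.114, n₂=10
s_p² = [13·5.839² + 9·6.114²]/22 = 35.4370
SE = √(s_p²·(1/14+1/10)) = 2.4647
t = (35.643−31.400)/2.4647 = 1.7214
df = 22

test statistic = 1.721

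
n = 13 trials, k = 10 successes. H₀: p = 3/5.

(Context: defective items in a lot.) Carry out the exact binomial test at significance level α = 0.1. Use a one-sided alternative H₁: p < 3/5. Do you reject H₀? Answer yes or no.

Exact binomial: n=13, k=10, p₀=3/5=0.6000
P(X≤10) from Σ C(n,i)·p₀^i·(1−p₀)^(n−i)
p-value (one-sided, H₁ less) = 0.94210
At α=0.1: p ≥ α → fail to reject H₀

reject H₀: no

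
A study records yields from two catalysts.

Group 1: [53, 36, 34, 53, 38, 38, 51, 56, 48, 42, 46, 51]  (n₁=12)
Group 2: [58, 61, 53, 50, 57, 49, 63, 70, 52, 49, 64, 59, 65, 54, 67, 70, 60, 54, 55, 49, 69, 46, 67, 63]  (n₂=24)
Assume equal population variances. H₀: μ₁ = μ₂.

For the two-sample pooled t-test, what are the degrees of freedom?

degrees of freedom = 34

df = n₁ + n₂ − 2 = 12 + 24 − 2 = 34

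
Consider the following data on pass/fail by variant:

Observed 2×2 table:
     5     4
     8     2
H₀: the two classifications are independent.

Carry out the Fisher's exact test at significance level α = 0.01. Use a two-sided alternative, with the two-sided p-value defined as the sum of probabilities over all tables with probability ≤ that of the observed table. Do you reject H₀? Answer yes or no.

Margins: r₁=9, r₂=10, c₁=13, c₂=6, n=19
p_obs = C(9,5)·C(10,8)/C(19,13); sum pmf over tables with pmf ≤ p_obs
p-value (two-sided) = 0.34985
At α=0.01: p ≥ α → fail to reject H₀

reject H₀: no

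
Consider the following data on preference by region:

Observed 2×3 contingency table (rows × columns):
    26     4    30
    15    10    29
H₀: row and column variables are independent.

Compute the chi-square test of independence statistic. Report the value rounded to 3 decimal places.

test statistic = 5.238

Row totals [60, 54], col totals [41, 14, 59], n=114
χ² = (26−21.58)²/21.58 + (4−7.37)²/7.37 + (30−31.05)²/31.05 + (15−19.42)²/19.42 + (10−6.63)²/6.63 + (29−27.95)²/27.95 = 5.2383
df = 2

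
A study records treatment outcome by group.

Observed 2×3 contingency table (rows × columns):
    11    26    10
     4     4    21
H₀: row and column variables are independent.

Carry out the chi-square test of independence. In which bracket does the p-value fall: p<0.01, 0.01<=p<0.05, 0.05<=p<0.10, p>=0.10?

Row totals [47, 29], col totals [15, 30, 31], n=76
χ² = (11−9.28)²/9.28 + (26−18.55)²/18.55 + (10−19.17)²/19.17 + (4−5.72)²/5.72 + (4−11.45)²/11.45 + (21−11.83)²/11.83 = 20.1716
df = 2
p-value (upper-tail) = 0.00004
→ bracket: p<0.01

p-value bracket: p<0.01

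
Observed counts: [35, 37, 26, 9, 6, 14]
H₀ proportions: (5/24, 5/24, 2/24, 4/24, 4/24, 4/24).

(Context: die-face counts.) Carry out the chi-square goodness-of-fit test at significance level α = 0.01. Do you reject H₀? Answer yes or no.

n = 127; E_i = n·p_i = [26.46, 26.46, 10.58, 21.17, 21.17, 21.17]
χ² = (35−26.46)²/26.46 + (37−26.46)²/26.46 + (26−10.58)²/10.58 + (9−21.17)²/21.17 + (6−21.17)²/21.17 + (14−21.17)²/21.17 = 49.7024
df = 5
p-value (upper-tail) = 0.00000
At α=0.01: p < α → reject H₀

reject H₀: yes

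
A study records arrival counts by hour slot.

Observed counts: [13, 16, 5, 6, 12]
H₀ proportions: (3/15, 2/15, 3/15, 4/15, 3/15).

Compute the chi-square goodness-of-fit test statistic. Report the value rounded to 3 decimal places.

n = 52; E_i = n·p_i = [10.40, 6.93, 10.40, 13.87, 10.40]
χ² = (13−10.40)²/10.40 + (16−6.93)²/6.93 + (5−10.40)²/10.40 + (6−13.87)²/13.87 + (12−10.40)²/10.40 = 20.0192
df = 4

test statistic = 20.019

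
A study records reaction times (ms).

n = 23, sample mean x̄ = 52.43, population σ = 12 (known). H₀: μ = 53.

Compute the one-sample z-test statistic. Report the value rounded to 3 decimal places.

SE = σ/√n = 12/√23 = 2.5022
z = (x̄−μ₀)/SE = (52.43−53)/2.5022 = -0.2278

test statistic = -0.228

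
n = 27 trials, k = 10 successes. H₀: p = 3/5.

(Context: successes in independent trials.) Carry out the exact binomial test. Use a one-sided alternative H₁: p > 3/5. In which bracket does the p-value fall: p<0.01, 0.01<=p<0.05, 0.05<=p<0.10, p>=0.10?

p-value bracket: p>=0.10

Exact binomial: n=27, k=10, p₀=3/5=0.6000
P(X≥10) from Σ C(n,i)·p₀^i·(1−p₀)^(n−i)
p-value (one-sided, H₁ greater) = 0.99538
→ bracket: p>=0.10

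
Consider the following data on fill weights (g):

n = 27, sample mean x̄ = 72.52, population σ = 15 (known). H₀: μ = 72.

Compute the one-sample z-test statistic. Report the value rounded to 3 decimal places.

SE = σ/√n = 15/√27 = 2.8868
z = (x̄−μ₀)/SE = (72.52−72)/2.8868 = 0.1801

test statistic = 0.180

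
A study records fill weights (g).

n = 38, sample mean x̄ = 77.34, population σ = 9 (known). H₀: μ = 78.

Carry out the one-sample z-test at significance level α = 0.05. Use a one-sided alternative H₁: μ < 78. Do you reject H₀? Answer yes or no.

SE = σ/√n = 9/√38 = 1.4600
z = (x̄−μ₀)/SE = (77.34−78)/1.4600 = -0.4521
p-value (one-sided, H₁ less) = 0.32561
At α=0.05: p ≥ α → fail to reject H₀

reject H₀: no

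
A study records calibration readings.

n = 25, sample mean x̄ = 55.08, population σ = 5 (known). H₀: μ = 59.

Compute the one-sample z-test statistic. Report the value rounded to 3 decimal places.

test statistic = -3.920

SE = σ/√n = 5/√25 = 1.0000
z = (x̄−μ₀)/SE = (55.08−59)/1.0000 = -3.9200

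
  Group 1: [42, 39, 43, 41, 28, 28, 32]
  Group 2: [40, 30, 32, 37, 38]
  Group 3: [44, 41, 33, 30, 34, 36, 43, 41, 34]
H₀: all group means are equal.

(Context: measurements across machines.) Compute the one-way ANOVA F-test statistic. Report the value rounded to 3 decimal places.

test statistic = 0.222

Group means [36.14, 35.40, 37.33], grand mean 36.476
SSB = Σnᵢ(x̄ᵢ−x̄)² = 13.181; SSW = ΣΣ(x−x̄ᵢ)² = 534.057
MSB = 13.181/2 = 6.5905; MSW = 534.057/18 = 29.6698
F = MSB/MSW = 0.2221
df = (2, 18)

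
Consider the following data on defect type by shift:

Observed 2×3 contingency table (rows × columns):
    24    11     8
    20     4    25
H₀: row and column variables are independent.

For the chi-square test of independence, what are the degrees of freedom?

degrees of freedom = 2

df = (r−1)(c−1) = (2−1)·(3−1) = 2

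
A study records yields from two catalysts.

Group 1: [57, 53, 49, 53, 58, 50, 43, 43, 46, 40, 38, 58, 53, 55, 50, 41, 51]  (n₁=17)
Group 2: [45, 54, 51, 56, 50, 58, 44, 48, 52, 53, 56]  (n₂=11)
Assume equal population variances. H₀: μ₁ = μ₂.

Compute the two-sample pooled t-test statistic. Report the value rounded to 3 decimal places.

x̄₁=49.294, s₁=6.430, n₁=17
x̄₂=51.545, s₂=4.525, n₂=11
s_p² = [16·6.430² + 10·4.525²]/26 = 33.3176
SE = √(s_p²·(1/17+1/11)) = 2.2335
t = (49.294−51.545)/2.2335 = -1.0080
df = 26

test statistic = -1.008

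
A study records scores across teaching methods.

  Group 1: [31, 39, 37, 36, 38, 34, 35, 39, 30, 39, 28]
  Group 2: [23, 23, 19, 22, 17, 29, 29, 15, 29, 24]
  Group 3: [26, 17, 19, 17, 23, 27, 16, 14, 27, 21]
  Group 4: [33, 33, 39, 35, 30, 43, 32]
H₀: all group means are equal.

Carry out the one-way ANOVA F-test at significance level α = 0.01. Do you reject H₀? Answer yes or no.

Group means [35.09, 23.00, 20.70, 35.00], grand mean 28.105
SSB = Σnᵢ(x̄ᵢ−x̄)² = 1678.570; SSW = ΣΣ(x−x̄ᵢ)² = 711.009
MSB = 1678.570/3 = 559.5233; MSW = 711.009/34 = 20.9120
F = MSB/MSW = 26.7560
df = (3, 34)
p-value (upper-tail) = 0.00000
At α=0.01: p < α → reject H₀

reject H₀: yes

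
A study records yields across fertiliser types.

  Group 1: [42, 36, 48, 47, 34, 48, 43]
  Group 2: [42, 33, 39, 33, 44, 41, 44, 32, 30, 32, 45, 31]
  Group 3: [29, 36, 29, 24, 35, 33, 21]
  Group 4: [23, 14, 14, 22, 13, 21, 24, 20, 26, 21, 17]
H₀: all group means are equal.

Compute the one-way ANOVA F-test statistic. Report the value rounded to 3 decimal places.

test statistic = 32.838

Group means [42.57, 37.17, 29.57, 19.55], grand mean 31.514
SSB = Σnᵢ(x̄ᵢ−x̄)² = 2841.421; SSW = ΣΣ(x−x̄ᵢ)² = 951.823
MSB = 2841.421/3 = 947.1402; MSW = 951.823/33 = 28.8431
F = MSB/MSW = 32.8377
df = (3, 33)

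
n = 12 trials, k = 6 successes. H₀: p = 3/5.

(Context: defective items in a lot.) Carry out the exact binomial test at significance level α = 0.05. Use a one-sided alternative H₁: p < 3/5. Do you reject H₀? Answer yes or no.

reject H₀: no

Exact binomial: n=12, k=6, p₀=3/5=0.6000
P(X≤6) from Σ C(n,i)·p₀^i·(1−p₀)^(n−i)
p-value (one-sided, H₁ less) = 0.33479
At α=0.05: p ≥ α → fail to reject H₀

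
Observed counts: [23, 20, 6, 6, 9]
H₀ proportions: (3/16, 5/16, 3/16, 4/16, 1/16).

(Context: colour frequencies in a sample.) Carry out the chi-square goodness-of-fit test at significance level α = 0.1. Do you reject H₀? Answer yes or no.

reject H₀: yes

n = 64; E_i = n·p_i = [12.00, 20.00, 12.00, 16.00, 4.00]
χ² = (23−12.00)²/12.00 + (20−20.00)²/20.00 + (6−12.00)²/12.00 + (6−16.00)²/16.00 + (9−4.00)²/4.00 = 25.5833
df = 4
p-value (upper-tail) = 0.00004
At α=0.1: p < α → reject H₀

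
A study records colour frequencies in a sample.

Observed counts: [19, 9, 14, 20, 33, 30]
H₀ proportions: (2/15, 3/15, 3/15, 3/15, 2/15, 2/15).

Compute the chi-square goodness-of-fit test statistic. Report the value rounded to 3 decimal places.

test statistic = 43.080

n = 125; E_i = n·p_i = [16.67, 25.00, 25.00, 25.00, 16.67, 16.67]
χ² = (19−16.67)²/16.67 + (9−25.00)²/25.00 + (14−25.00)²/25.00 + (20−25.00)²/25.00 + (33−16.67)²/16.67 + (30−16.67)²/16.67 = 43.0800
df = 5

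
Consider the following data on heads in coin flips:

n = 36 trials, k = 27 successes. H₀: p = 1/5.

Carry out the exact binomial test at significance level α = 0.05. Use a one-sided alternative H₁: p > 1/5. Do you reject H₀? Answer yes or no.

Exact binomial: n=36, k=27, p₀=1/5=0.2000
P(X≥27) from Σ C(n,i)·p₀^i·(1−p₀)^(n−i)
p-value (one-sided, H₁ greater) = 0.00000
At α=0.05: p < α → reject H₀

reject H₀: yes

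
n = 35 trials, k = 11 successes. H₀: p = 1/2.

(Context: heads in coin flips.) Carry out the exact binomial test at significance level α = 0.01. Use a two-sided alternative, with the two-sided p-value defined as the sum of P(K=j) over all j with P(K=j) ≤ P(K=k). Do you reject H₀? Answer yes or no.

Exact binomial: n=35, k=11, p₀=1/2=0.5000
P(X=j) = C(n,j)·p₀^j·(1−p₀)^(n−j); p = Σ P(X=j) over j with P(X=j) ≤ P(X=11)
p-value (two-sided) = 0.04096
At α=0.01: p ≥ α → fail to reject H₀

reject H₀: no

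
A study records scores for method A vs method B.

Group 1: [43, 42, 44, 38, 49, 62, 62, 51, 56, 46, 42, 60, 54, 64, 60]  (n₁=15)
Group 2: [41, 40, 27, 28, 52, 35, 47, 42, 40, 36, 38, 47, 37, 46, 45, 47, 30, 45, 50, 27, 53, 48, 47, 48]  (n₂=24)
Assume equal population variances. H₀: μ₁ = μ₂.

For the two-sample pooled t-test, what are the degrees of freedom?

degrees of freedom = 37

df = n₁ + n₂ − 2 = 15 + 24 − 2 = 37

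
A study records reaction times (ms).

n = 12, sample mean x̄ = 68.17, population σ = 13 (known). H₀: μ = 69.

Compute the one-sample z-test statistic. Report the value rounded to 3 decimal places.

test statistic = -0.221

SE = σ/√n = 13/√12 = 3.7528
z = (x̄−μ₀)/SE = (68.17−69)/3.7528 = -0.2212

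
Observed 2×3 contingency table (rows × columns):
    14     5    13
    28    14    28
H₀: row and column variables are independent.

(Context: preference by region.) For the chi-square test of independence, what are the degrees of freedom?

degrees of freedom = 2

df = (r−1)(c−1) = (2−1)·(3−1) = 2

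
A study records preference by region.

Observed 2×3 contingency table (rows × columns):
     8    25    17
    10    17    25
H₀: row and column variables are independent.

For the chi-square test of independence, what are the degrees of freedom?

degrees of freedom = 2

df = (r−1)(c−1) = (2−1)·(3−1) = 2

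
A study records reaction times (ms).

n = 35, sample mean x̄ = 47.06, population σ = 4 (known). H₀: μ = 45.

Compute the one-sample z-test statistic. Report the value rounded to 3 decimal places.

test statistic = 3.047

SE = σ/√n = 4/√35 = 0.6761
z = (x̄−μ₀)/SE = (47.06−45)/0.6761 = 3.0468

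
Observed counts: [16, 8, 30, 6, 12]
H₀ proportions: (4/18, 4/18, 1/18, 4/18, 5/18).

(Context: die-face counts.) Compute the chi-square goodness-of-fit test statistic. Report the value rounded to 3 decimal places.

n = 72; E_i = n·p_i = [16.00, 16.00, 4.00, 16.00, 20.00]
χ² = (16−16.00)²/16.00 + (8−16.00)²/16.00 + (30−4.00)²/4.00 + (6−16.00)²/16.00 + (12−20.00)²/20.00 = 182.4500
df = 4

test statistic = 182.450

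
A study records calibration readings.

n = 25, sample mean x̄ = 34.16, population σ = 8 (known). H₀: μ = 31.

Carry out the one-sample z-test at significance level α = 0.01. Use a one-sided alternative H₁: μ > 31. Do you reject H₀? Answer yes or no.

SE = σ/√n = 8/√25 = 1.6000
z = (x̄−μ₀)/SE = (34.16−31)/1.6000 = 1.9750
p-value (one-sided, H₁ greater) = 0.02413
At α=0.01: p ≥ α → fail to reject H₀

reject H₀: no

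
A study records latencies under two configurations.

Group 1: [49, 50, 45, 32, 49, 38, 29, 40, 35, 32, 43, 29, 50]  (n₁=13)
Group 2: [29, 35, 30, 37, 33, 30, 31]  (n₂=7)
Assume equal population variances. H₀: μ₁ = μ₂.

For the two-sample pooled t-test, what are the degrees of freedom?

degrees of freedom = 18

df = n₁ + n₂ − 2 = 13 + 7 − 2 = 18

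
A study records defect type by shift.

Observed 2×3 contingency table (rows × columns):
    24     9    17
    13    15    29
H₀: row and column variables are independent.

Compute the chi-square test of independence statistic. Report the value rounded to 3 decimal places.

Row totals [50, 57], col totals [37, 24, 46], n=107
χ² = (24−17.29)²/17.29 + (9−11.21)²/11.21 + (17−21.50)²/21.50 + (13−19.71)²/19.71 + (15−12.79)²/12.79 + (29−24.50)²/24.50 = 7.4748
df = 2

test statistic = 7.475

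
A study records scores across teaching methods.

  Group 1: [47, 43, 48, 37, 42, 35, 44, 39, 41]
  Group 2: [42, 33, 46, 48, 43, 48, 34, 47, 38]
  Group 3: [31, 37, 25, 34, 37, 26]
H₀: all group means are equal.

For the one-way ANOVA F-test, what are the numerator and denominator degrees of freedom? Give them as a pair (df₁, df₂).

k = 3 groups, N = 24 total
df = (k−1, N−k) = (3−1, 24−3) = (2, 21)

degrees of freedom = [2, 21]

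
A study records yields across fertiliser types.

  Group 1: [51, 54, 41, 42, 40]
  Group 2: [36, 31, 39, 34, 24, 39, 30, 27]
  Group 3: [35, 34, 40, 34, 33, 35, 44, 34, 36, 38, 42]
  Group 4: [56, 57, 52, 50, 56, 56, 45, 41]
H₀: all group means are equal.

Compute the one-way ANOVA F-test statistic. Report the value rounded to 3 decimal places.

test statistic = 21.932

Group means [45.60, 32.50, 36.82, 51.62], grand mean 40.812
SSB = Σnᵢ(x̄ᵢ−x̄)² = 1778.164; SSW = ΣΣ(x−x̄ᵢ)² = 756.711
MSB = 1778.164/3 = 592.7212; MSW = 756.711/28 = 27.0254
F = MSB/MSW = 21.9320
df = (3, 28)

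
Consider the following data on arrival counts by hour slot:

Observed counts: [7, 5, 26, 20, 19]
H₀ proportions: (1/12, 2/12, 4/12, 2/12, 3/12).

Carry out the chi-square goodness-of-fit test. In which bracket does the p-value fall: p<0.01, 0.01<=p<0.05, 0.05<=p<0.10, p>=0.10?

p-value bracket: 0.05<=p<0.10

n = 77; E_i = n·p_i = [6.42, 12.83, 25.67, 12.83, 19.25]
χ² = (7−6.42)²/6.42 + (5−12.83)²/12.83 + (26−25.67)²/25.67 + (20−12.83)²/12.83 + (19−19.25)²/19.25 = 8.8442
df = 4
p-value (upper-tail) = 0.06512
→ bracket: 0.05<=p<0.10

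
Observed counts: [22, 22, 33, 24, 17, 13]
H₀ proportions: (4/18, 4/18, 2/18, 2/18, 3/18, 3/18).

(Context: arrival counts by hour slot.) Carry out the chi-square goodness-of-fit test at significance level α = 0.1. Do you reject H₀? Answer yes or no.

reject H₀: yes

n = 131; E_i = n·p_i = [29.11, 29.11, 14.56, 14.56, 21.83, 21.83]
χ² = (22−29.11)²/29.11 + (22−29.11)²/29.11 + (33−14.56)²/14.56 + (24−14.56)²/14.56 + (17−21.83)²/21.83 + (13−21.83)²/21.83 = 37.6183
df = 5
p-value (upper-tail) = 0.00000
At α=0.1: p < α → reject H₀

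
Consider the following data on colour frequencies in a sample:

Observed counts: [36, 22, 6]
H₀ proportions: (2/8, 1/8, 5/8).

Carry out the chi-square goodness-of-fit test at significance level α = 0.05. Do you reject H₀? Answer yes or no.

n = 64; E_i = n·p_i = [16.00, 8.00, 40.00]
χ² = (36−16.00)²/16.00 + (22−8.00)²/8.00 + (6−40.00)²/40.00 = 78.4000
df = 2
p-value (upper-tail) = 0.00000
At α=0.05: p < α → reject H₀

reject H₀: yes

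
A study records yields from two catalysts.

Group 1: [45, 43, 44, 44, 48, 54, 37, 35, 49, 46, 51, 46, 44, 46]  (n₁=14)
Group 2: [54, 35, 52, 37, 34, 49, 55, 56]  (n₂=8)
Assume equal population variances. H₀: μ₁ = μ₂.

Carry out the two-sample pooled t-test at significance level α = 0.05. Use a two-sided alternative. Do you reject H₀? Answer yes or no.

reject H₀: no

x̄₁=45.143, s₁=4.928, n₁=14
x̄₂=46.500, s₂=9.517, n₂=8
s_p² = [13·4.928² + 7·9.517²]/20 = 47.4857
SE = √(s_p²·(1/14+1/8)) = 3.0541
t = (45.143−46.500)/3.0541 = -0.4444
df = 20
p-value (two-sided) = 0.66155
At α=0.05: p ≥ α → fail to reject H₀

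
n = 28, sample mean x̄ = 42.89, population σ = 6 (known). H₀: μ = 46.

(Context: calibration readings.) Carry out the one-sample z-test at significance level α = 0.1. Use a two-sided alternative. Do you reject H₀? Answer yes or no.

SE = σ/√n = 6/√28 = 1.1339
z = (x̄−μ₀)/SE = (42.89−46)/1.1339 = -2.7428
p-value (two-sided) = 0.00609
At α=0.1: p < α → reject H₀

reject H₀: yes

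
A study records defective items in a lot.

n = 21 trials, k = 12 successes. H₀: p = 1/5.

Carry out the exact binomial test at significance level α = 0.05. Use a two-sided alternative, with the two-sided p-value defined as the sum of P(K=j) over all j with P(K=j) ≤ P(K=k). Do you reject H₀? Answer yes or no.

reject H₀: yes

Exact binomial: n=21, k=12, p₀=1/5=0.2000
P(X=j) = C(n,j)·p₀^j·(1−p₀)^(n−j); p = Σ P(X=j) over j with P(X=j) ≤ P(X=12)
p-value (two-sided) = 0.00019
At α=0.05: p < α → reject H₀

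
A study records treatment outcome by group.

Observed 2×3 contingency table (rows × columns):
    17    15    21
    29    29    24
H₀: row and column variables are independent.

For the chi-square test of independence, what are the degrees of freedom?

df = (r−1)(c−1) = (2−1)·(3−1) = 2

degrees of freedom = 2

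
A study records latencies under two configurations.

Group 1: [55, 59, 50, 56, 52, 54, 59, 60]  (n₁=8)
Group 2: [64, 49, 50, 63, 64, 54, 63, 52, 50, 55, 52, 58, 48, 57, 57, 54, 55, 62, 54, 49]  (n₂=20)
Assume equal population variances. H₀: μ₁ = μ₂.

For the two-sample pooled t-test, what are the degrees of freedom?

degrees of freedom = 26

df = n₁ + n₂ − 2 = 8 + 20 − 2 = 26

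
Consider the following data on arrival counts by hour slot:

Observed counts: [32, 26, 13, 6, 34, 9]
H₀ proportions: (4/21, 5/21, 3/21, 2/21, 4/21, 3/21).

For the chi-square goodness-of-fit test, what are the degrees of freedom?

degrees of freedom = 5

df = k − 1 = 6 − 1 = 5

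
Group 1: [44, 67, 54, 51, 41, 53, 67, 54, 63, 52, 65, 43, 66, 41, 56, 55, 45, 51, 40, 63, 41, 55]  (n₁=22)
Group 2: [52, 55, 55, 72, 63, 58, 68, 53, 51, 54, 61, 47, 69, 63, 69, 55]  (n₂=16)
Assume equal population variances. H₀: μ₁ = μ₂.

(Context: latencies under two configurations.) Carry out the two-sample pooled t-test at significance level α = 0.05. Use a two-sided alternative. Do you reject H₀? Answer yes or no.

x̄₁=53.045, s₁=9.204, n₁=22
x̄₂=59.062, s₂=7.541, n₂=16
s_p² = [21·9.204² + 15·7.541²]/36 = 73.1081
SE = √(s_p²·(1/22+1/16)) = 2.8093
t = (53.045−59.062)/2.8093 = -2.1418
df = 36
p-value (two-sided) = 0.03905
At α=0.05: p < α → reject H₀

reject H₀: yes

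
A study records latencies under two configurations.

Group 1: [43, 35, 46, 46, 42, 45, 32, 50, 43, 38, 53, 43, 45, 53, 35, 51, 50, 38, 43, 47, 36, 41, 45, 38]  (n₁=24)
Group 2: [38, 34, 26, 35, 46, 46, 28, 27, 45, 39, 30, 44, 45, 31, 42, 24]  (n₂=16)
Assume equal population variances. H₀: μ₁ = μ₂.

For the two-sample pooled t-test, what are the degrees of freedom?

degrees of freedom = 38

df = n₁ + n₂ − 2 = 24 + 16 − 2 = 38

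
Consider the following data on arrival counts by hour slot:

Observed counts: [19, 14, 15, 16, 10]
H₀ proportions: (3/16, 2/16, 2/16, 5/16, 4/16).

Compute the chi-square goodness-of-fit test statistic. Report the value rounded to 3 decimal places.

n = 74; E_i = n·p_i = [13.88, 9.25, 9.25, 23.12, 18.50]
χ² = (19−13.88)²/13.88 + (14−9.25)²/9.25 + (15−9.25)²/9.25 + (16−23.12)²/23.12 + (10−18.50)²/18.50 = 14.0072
df = 4

test statistic = 14.007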